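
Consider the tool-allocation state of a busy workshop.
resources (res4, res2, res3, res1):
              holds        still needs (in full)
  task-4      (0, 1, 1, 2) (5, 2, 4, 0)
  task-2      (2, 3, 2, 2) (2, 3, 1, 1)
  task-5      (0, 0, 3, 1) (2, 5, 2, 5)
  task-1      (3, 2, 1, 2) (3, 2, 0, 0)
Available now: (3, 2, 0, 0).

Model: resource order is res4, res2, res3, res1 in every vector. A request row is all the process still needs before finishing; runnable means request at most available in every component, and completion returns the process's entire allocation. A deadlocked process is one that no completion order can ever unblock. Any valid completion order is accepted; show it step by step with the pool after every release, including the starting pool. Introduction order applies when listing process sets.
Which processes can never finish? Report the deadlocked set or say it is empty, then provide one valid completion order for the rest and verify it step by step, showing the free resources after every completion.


The deadlocked set is task-4 and task-5.
Key observation: after task-1, task-2 the pool peaks at (8, 7, 3, 4), and each blocked process is short somewhere: task-4 on res3; task-5 on res1.
The rest can finish in the order task-1, task-2. Walking it through:
  pool = (3, 2, 0, 0)
  task-1 needs (3, 2, 0, 0) <= (3, 2, 0, 0) -> finishes; pool += (3, 2, 1, 2) = (6, 4, 1, 2)
  task-2 needs (2, 3, 1, 1) <= (6, 4, 1, 2) -> finishes; pool += (2, 3, 2, 2) = (8, 7, 3, 4)
The blocked processes can never fit:
  task-4 still needs (5, 2, 4, 0) but only (8, 7, 3, 4) is free — short on res3
  task-5 still needs (2, 5, 2, 5) but only (8, 7, 3, 4) is free — short on res1


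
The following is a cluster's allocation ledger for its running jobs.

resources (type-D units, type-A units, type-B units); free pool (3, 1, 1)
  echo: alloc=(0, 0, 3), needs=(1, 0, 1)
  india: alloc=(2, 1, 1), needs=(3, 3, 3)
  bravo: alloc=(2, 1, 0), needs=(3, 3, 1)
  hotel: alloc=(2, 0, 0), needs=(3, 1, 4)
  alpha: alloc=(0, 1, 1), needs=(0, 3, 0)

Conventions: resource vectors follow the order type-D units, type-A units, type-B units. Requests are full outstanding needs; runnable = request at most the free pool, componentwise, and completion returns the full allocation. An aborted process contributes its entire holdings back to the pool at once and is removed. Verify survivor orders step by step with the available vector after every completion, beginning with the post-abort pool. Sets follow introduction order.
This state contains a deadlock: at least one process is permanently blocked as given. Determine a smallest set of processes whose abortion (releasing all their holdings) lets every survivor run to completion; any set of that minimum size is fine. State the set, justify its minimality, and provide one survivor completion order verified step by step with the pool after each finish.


Abort india and alpha.
Key observation: no ordering could ever have run bravo before the abort of india and alpha; with (2, 2, 2) back in the pool it fits at step 3.
No one abort is enough; case by case: echo alone leaves india blocked (short on type-A units); india alone leaves bravo blocked (short on type-A units); bravo alone leaves india blocked (short on type-A units); hotel alone leaves india blocked (short on type-A units); alpha alone leaves india blocked (short on type-A units).
One survivor order: echo, hotel, bravo. Verifying each step (post-abort pool first):
  pool = (5, 3, 3)
  run echo (needs (1, 0, 1), free (5, 3, 3)); after release of (0, 0, 3) the pool is (5, 3, 6)
  run hotel (needs (3, 1, 4), free (5, 3, 6)); after release of (2, 0, 0) the pool is (7, 3, 6)
  run bravo (needs (3, 3, 1), free (7, 3, 6)); after release of (2, 1, 0) the pool is (9, 4, 6)


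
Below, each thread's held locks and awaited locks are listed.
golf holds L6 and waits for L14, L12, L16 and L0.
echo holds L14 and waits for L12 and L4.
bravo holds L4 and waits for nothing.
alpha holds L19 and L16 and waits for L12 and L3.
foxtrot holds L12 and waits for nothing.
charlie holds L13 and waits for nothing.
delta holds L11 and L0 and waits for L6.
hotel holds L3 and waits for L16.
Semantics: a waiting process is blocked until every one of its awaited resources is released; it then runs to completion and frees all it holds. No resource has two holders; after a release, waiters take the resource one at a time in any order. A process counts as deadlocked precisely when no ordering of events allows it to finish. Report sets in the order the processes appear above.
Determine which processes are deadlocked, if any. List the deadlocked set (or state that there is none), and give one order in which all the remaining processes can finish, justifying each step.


Deadlocked: golf, alpha, delta and hotel.
Key observation: nobody on the ring alpha -> hotel -> alpha can start until another member finishes, which never happens; golf and delta are caught in further circular waits.
The rest can finish in the order bravo, foxtrot, charlie, echo.
Check, step by step:
  bravo: no waits; runs immediately, freeing L4
  foxtrot: no waits; runs immediately, freeing L12
  charlie: no waits; runs immediately, freeing L13
  echo: everything it awaited (L12 and L4) is free; runs, freeing L14


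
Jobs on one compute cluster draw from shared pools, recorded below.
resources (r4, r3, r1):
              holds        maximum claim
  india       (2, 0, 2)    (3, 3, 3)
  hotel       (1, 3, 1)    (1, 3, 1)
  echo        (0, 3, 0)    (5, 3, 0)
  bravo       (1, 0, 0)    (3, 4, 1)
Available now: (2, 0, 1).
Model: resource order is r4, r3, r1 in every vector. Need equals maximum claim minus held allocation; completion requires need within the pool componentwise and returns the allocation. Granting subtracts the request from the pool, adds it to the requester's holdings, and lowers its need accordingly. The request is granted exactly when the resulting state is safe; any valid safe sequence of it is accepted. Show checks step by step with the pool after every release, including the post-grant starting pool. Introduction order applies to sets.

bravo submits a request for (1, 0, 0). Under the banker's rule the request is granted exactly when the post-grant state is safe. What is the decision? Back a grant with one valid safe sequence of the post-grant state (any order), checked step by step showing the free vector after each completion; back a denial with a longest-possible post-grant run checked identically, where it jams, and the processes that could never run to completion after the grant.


DENY: after the grant no complete ordering would exist.
Key observation: after hotel, india the pool peaks at (4, 3, 4), and each blocked process is short somewhere: echo on r4; bravo on r3.
After a pretend grant, a maximal execution: hotel, india — then nothing else fits. Step-by-step check:
  pool = (1, 0, 1)
  hotel: need (0, 0, 0) fits (1, 0, 1); releases (1, 3, 1), pool now (2, 3, 2)
  india: need (1, 3, 1) fits (2, 3, 2); releases (2, 0, 2), pool now (4, 3, 4)
  blocked: echo wants (5, 0, 0), pool (4, 3, 4) — not enough r4
  blocked: bravo wants (1, 4, 1), pool (4, 3, 4) — not enough r3
Post-grant, the permanently blocked set is echo and bravo.


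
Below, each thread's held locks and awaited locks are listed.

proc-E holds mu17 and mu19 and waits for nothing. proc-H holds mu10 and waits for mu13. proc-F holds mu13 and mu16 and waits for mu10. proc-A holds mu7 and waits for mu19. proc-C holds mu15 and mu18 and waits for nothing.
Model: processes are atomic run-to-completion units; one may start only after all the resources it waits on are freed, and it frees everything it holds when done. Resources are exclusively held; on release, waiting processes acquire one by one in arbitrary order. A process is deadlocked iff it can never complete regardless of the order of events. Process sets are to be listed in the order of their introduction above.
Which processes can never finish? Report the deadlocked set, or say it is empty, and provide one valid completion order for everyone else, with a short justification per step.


Deadlocked: proc-H and proc-F.
Key observation: the loop proc-H -> proc-F -> proc-H blocks itself forever; no other process is dragged down with it.
The rest can finish in the order proc-E, proc-A, proc-C.
Verifying each step:
  run proc-E (it waits on nothing); releases mu17 and mu19
  proc-A waits on mu19 — all released -> runs and releases mu7
  run proc-C (it waits on nothing); releases mu15 and mu18


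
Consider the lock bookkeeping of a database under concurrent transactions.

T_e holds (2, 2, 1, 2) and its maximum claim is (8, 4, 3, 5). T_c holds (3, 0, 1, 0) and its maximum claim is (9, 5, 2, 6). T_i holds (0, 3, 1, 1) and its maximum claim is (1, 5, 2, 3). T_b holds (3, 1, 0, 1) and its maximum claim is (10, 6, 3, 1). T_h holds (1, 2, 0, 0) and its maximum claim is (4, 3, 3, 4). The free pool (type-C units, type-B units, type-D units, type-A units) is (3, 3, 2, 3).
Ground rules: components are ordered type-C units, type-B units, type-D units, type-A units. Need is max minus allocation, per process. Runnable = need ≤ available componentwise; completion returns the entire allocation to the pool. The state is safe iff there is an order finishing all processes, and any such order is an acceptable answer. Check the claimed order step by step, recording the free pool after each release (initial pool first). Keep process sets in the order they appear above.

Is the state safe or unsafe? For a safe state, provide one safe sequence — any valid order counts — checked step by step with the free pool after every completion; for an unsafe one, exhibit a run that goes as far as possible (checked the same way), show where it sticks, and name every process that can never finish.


UNSAFE — no complete ordering exists.
Key observation: the wall is type-C units: completing T_i, T_h brings the pool only to (4, 8, 3, 4), and all the rest need more.
The run T_i, T_h cannot be extended any further. Step-by-step check:
  pool = (3, 3, 2, 3)
  run T_i (needs (1, 2, 1, 2), free (3, 3, 2, 3)); after release of (0, 3, 1, 1) the pool is (3, 6, 3, 4)
  run T_h (needs (3, 1, 3, 4), free (3, 6, 3, 4)); after release of (1, 2, 0, 0) the pool is (4, 8, 3, 4)
  T_e still needs (6, 2, 2, 3) but only (4, 8, 3, 4) is free — short on type-C units
  T_c still needs (6, 5, 1, 6) but only (4, 8, 3, 4) is free — short on type-C units and type-A units
  T_b still needs (7, 5, 3, 0) but only (4, 8, 3, 4) is free — short on type-C units
Processes that can never finish: T_e, T_c and T_b.


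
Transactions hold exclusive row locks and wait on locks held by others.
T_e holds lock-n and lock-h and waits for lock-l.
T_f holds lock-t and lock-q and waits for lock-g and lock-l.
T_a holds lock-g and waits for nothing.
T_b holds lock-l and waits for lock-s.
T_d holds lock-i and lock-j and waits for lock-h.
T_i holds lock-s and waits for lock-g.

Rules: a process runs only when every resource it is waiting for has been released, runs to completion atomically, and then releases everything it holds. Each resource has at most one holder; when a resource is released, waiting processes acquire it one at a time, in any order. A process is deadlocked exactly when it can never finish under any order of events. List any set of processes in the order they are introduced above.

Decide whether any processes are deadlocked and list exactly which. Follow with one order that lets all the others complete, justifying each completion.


Nothing here is deadlocked.
Key observation: every chain of waits terminates; starting from the processes that wait on nothing, all the rest unlock in turn.
A valid finishing order for the others: T_a, T_i, T_b, T_e, T_f, T_d.
Walking it through:
  run T_a (it waits on nothing); releases lock-g
  T_i: everything it awaited (lock-g) is free; runs, freeing lock-s
  T_b: everything it awaited (lock-s) is free; runs, freeing lock-l
  T_e: everything it awaited (lock-l) is free; runs, freeing lock-n and lock-h
  T_f: everything it awaited (lock-g and lock-l) is free; runs, freeing lock-t and lock-q
  T_d: everything it awaited (lock-h) is free; runs, freeing lock-i and lock-j


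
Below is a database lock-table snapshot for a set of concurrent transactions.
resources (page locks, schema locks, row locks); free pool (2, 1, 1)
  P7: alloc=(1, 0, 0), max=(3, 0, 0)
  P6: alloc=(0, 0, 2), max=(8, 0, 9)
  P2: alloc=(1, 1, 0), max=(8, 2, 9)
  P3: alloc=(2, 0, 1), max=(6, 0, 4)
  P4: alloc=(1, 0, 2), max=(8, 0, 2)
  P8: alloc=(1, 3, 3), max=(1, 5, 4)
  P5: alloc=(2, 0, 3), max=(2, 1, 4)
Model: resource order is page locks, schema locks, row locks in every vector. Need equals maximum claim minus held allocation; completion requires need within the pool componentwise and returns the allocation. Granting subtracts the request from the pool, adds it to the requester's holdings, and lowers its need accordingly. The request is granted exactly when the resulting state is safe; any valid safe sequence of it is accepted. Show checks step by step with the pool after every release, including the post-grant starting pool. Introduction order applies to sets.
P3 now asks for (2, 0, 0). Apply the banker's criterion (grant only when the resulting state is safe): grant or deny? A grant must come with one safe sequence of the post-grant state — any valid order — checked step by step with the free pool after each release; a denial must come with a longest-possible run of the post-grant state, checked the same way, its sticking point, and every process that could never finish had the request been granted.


GRANT — the state after the grant stays safe, e.g. via P5, P7, P3, P4, P6, P2, P8.
Key observation: even at the reduced pool (0, 1, 1), P5 fits immediately, so safety survives the grant.
Check on the post-grant state, step by step:
  pool = (0, 1, 1)
  P5 needs (0, 1, 1) <= (0, 1, 1) -> finishes; pool += (2, 0, 3) = (2, 1, 4)
  P7 needs (2, 0, 0) <= (2, 1, 4) -> finishes; pool += (1, 0, 0) = (3, 1, 4)
  P3 needs (2, 0, 3) <= (3, 1, 4) -> finishes; pool += (4, 0, 1) = (7, 1, 5)
  P4 needs (7, 0, 0) <= (7, 1, 5) -> finishes; pool += (1, 0, 2) = (8, 1, 7)
  P6 needs (8, 0, 7) <= (8, 1, 7) -> finishes; pool += (0, 0, 2) = (8, 1, 9)
  P2 needs (7, 1, 9) <= (8, 1, 9) -> finishes; pool += (1, 1, 0) = (9, 2, 9)
  P8 needs (0, 2, 1) <= (9, 2, 9) -> finishes; pool += (1, 3, 3) = (10, 5, 12)


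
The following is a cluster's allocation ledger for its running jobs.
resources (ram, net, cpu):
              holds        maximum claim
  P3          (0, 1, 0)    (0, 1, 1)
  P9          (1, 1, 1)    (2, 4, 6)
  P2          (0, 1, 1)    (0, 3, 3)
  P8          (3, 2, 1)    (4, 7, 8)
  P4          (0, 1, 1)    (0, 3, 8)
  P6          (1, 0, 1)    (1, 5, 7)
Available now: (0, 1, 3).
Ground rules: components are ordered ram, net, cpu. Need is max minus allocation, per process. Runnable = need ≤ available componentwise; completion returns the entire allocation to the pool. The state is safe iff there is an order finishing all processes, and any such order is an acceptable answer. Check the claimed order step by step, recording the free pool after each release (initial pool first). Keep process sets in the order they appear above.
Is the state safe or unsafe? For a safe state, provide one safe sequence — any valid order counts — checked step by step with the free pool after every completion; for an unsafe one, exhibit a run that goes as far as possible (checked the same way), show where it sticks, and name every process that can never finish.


UNSAFE — no complete ordering exists.
Key observation: the wall is cpu: completing P3, P2 brings the pool only to (0, 3, 4), and all the rest need more.
Going as far as possible: P3, P2; after that, nothing fits. Check, step by step:
  pool = (0, 1, 3)
  run P3 (needs (0, 0, 1), free (0, 1, 3)); after release of (0, 1, 0) the pool is (0, 2, 3)
  run P2 (needs (0, 2, 2), free (0, 2, 3)); after release of (0, 1, 1) the pool is (0, 3, 4)
  P9 still needs (1, 3, 5) but only (0, 3, 4) is free — short on ram and cpu
  P8 still needs (1, 5, 7) but only (0, 3, 4) is free — short on ram, net and cpu
  P4 still needs (0, 2, 7) but only (0, 3, 4) is free — short on cpu
  P6 still needs (0, 5, 6) but only (0, 3, 4) is free — short on net and cpu
Never able to finish: P9, P8, P4 and P6.


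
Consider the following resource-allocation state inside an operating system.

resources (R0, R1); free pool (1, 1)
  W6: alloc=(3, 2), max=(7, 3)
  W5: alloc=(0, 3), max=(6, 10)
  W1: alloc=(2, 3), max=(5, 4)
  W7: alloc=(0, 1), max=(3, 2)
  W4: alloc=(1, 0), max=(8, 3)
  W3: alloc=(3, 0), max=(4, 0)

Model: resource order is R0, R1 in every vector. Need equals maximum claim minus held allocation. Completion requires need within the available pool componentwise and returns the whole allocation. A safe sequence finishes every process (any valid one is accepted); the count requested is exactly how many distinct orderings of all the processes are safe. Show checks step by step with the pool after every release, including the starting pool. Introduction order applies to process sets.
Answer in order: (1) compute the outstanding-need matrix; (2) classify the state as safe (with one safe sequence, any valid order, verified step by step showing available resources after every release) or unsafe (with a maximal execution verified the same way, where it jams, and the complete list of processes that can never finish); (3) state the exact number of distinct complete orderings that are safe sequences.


(1) Need matrix, components ordered R0, R1:
  W6: (4, 1)
  W5: (6, 7)
  W1: (3, 1)
  W7: (3, 1)
  W4: (7, 3)
  W3: (1, 0)
(2) SAFE, for example via the order W3, W1, W6, W4, W7, W5.
Key observation: at W3 the run first touches a limit — (1, 0) against (1, 1), exact on a resource it actually requests.
Check, step by step:
  pool = (1, 1)
  run W3 (needs (1, 0), free (1, 1)); after release of (3, 0) the pool is (4, 1)
  run W1 (needs (3, 1), free (4, 1)); after release of (2, 3) the pool is (6, 4)
  run W6 (needs (4, 1), free (6, 4)); after release of (3, 2) the pool is (9, 6)
  run W4 (needs (7, 3), free (9, 6)); after release of (1, 0) the pool is (10, 6)
  run W7 (needs (3, 1), free (10, 6)); after release of (0, 1) the pool is (10, 7)
  run W5 (needs (6, 7), free (10, 7)); after release of (0, 3) the pool is (10, 10)
(3) Exactly 18 of the possible complete orderings are safe sequences.


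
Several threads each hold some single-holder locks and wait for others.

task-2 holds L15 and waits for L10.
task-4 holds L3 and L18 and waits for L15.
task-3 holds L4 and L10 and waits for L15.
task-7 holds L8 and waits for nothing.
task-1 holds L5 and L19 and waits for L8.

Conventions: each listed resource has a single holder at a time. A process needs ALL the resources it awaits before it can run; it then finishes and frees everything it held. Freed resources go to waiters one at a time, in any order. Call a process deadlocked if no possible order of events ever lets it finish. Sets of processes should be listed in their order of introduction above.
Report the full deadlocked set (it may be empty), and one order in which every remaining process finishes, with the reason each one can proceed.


Deadlocked set: task-2, task-4 and task-3.
Key observation: the knot is the closed ring of waits task-2 -> task-3 -> task-2; task-4 waits into the deadlock from upstream.
The rest can finish in the order task-7, task-1.
Walking it through:
  task-7: no waits; runs immediately, freeing L8
  task-1: everything it awaited (L8) is free; runs, freeing L5 and L19


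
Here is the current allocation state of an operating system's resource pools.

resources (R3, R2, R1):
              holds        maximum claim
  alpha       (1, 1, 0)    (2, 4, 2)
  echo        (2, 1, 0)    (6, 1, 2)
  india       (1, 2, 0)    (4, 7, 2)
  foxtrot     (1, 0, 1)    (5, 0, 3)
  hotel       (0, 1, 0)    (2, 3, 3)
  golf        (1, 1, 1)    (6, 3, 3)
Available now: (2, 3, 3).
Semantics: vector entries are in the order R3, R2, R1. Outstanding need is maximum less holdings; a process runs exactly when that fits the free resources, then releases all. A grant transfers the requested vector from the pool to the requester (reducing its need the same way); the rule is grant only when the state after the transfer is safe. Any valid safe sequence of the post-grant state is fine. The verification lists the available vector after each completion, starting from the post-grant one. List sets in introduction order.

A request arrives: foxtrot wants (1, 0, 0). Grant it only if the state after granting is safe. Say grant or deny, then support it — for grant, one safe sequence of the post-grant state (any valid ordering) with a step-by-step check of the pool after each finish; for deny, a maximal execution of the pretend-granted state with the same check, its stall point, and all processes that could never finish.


DENY. Granting would leave the state unsafe.
Key observation: R3 is the bottleneck — with alpha, hotel done the pool holds (2, 5, 3), short of every remaining need.
Pretend the grant happened; the run alpha, hotel goes as far as possible. Step-by-step check:
  pool = (1, 3, 3)
  alpha needs (1, 3, 2) <= (1, 3, 3) -> finishes; pool += (1, 1, 0) = (2, 4, 3)
  hotel needs (2, 2, 3) <= (2, 4, 3) -> finishes; pool += (0, 1, 0) = (2, 5, 3)
  blocked: echo wants (4, 0, 2), pool (2, 5, 3) — not enough R3
  blocked: india wants (3, 5, 2), pool (2, 5, 3) — not enough R3
  blocked: foxtrot wants (3, 0, 2), pool (2, 5, 3) — not enough R3
  blocked: golf wants (5, 2, 2), pool (2, 5, 3) — not enough R3
Post-grant, the permanently blocked set is echo, india, foxtrot and golf.


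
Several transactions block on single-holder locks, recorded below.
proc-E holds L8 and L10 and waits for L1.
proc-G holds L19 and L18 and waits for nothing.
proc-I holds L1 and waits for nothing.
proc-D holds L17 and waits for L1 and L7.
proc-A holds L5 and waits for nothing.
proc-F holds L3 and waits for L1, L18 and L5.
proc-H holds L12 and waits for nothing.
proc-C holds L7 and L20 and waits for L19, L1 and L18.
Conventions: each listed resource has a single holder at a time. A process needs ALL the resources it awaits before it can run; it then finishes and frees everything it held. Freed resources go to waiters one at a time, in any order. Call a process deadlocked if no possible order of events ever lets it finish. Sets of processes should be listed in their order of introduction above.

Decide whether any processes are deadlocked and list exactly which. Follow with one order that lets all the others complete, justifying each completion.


The deadlocked set is empty.
Key observation: all waits point, directly or indirectly, at processes that can finish, so nothing is permanently blocked.
The rest can finish in the order proc-G, proc-I, proc-A, proc-E, proc-C, proc-F, proc-H, proc-D.
Check, step by step:
  proc-G: no waits; runs immediately, freeing L19 and L18
  proc-I: no waits; runs immediately, freeing L1
  proc-A: no waits; runs immediately, freeing L5
  proc-E: everything it awaited (L1) is free; runs, freeing L8 and L10
  proc-C: everything it awaited (L19, L1 and L18) is free; runs, freeing L7 and L20
  proc-F: everything it awaited (L1, L18 and L5) is free; runs, freeing L3
  proc-H: no waits; runs immediately, freeing L12
  proc-D: everything it awaited (L1 and L7) is free; runs, freeing L17


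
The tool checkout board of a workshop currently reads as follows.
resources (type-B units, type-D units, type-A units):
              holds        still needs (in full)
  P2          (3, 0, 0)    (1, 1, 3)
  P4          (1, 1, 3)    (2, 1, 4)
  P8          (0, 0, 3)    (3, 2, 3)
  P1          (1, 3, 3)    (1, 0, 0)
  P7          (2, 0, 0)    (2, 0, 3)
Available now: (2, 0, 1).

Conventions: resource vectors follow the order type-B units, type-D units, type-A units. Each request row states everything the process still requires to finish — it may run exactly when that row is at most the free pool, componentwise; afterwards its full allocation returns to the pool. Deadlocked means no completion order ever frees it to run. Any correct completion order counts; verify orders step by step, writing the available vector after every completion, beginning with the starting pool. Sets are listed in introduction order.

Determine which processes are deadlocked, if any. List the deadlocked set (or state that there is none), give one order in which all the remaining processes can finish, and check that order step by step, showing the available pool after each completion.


Nothing here is deadlocked.
Key observation: the pool covers P1 at once, and every later process fits after earlier releases.
One completion order for the rest: P1, P7, P8, P2, P4. Check, step by step:
  pool = (2, 0, 1)
  run P1 (needs (1, 0, 0), free (2, 0, 1)); after release of (1, 3, 3) the pool is (3, 3, 4)
  run P7 (needs (2, 0, 3), free (3, 3, 4)); after release of (2, 0, 0) the pool is (5, 3, 4)
  run P8 (needs (3, 2, 3), free (5, 3, 4)); after release of (0, 0, 3) the pool is (5, 3, 7)
  run P2 (needs (1, 1, 3), free (5, 3, 7)); after release of (3, 0, 0) the pool is (8, 3, 7)
  run P4 (needs (2, 1, 4), free (8, 3, 7)); after release of (1, 1, 3) the pool is (9, 4, 10)


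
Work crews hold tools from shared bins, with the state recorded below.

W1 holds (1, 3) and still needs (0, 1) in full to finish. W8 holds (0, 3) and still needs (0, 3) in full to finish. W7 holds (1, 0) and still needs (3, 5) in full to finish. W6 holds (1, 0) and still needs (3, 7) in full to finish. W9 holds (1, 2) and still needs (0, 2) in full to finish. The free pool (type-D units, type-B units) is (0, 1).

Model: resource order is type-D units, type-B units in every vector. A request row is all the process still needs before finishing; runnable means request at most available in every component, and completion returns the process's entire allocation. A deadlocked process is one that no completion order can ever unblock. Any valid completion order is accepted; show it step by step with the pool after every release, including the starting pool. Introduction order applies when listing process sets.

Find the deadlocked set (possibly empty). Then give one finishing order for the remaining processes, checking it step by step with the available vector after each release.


Deadlocked set: W7 and W6.
Key observation: the wall is type-D units: completing W1, W9, W8 brings the pool only to (2, 9), and all the rest need more.
The rest can finish in the order W1, W9, W8. Walking it through:
  pool = (0, 1)
  W1: need (0, 1) fits (0, 1); releases (1, 3), pool now (1, 4)
  W9: need (0, 2) fits (1, 4); releases (1, 2), pool now (2, 6)
  W8: need (0, 3) fits (2, 6); releases (0, 3), pool now (2, 9)
The blocked processes can never fit:
  W7 cannot run: need (3, 5) vs free (2, 9) (insufficient type-D units)
  W6 cannot run: need (3, 7) vs free (2, 9) (insufficient type-D units)


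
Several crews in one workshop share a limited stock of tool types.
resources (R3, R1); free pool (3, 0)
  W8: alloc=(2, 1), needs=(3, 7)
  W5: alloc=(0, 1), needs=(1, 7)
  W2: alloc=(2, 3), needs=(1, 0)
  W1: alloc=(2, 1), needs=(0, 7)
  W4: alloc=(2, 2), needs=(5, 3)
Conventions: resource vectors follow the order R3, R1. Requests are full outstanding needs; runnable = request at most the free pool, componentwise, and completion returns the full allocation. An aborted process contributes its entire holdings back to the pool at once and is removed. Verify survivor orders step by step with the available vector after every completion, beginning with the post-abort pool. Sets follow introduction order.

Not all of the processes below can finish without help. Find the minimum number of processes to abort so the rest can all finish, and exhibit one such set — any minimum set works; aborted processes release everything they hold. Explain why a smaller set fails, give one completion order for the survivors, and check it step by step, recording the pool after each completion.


Abort W8 and W1.
Key observation: no ordering could ever have run W5 before the abort of W8 and W1; with (4, 2) back in the pool it fits at step 3.
Minimality, checking each single-abort alternative: W8 alone leaves W5 blocked (short on R1); W5 alone leaves W8 blocked (short on R1); W2 alone leaves W8 blocked (short on R1); W1 alone leaves W8 blocked (short on R1); W4 alone leaves W8 blocked (short on R1).
The survivors complete as W2, W4, W5. Walking it through (starting from the post-abort pool):
  pool = (7, 2)
  W2 needs (1, 0) <= (7, 2) -> finishes; pool += (2, 3) = (9, 5)
  W4 needs (5, 3) <= (9, 5) -> finishes; pool += (2, 2) = (11, 7)
  W5 needs (1, 7) <= (11, 7) -> finishes; pool += (0, 1) = (11, 8)


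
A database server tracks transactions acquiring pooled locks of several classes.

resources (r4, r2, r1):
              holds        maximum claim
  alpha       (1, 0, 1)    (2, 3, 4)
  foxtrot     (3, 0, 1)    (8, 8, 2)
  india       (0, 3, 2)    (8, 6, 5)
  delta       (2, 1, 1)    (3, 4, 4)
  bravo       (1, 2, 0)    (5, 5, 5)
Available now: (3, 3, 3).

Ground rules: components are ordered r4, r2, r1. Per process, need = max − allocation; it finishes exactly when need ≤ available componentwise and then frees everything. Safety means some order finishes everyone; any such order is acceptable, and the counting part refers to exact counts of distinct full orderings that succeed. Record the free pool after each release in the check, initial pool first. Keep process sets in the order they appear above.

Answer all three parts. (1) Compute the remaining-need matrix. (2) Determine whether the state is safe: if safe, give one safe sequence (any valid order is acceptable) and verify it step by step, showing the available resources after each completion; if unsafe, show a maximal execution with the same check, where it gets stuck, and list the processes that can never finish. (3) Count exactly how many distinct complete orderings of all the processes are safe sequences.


(1) Remaining need (order r4, r2, r1):
  alpha: (1, 3, 3)
  foxtrot: (5, 8, 1)
  india: (8, 3, 3)
  delta: (1, 3, 3)
  bravo: (4, 3, 5)
(2) UNSAFE — no complete ordering exists.
Key observation: after delta, alpha, bravo the pool peaks at (7, 6, 5), and each blocked process is short somewhere: foxtrot on r2; india on r4.
Going as far as possible: delta, alpha, bravo; after that, nothing fits. Walking it through:
  pool = (3, 3, 3)
  run delta (needs (1, 3, 3), free (3, 3, 3)); after release of (2, 1, 1) the pool is (5, 4, 4)
  run alpha (needs (1, 3, 3), free (5, 4, 4)); after release of (1, 0, 1) the pool is (6, 4, 5)
  run bravo (needs (4, 3, 5), free (6, 4, 5)); after release of (1, 2, 0) the pool is (7, 6, 5)
  foxtrot still needs (5, 8, 1) but only (7, 6, 5) is free — short on r2
  india still needs (8, 3, 3) but only (7, 6, 5) is free — short on r4
Never able to finish: foxtrot and india.
(3) The exact count: 0 of the possible complete orderings are safe sequences.


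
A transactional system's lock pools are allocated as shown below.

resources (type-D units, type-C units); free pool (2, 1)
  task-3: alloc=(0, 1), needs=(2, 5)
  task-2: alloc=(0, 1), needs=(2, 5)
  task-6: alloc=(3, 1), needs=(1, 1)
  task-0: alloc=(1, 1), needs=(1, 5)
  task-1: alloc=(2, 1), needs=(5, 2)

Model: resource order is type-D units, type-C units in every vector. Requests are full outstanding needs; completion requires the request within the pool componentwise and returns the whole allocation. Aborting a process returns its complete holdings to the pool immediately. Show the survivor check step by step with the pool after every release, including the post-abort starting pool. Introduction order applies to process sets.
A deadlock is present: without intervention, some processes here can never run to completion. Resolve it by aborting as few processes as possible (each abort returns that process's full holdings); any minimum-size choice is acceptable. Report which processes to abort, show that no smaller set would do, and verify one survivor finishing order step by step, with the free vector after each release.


Minimum abort set: task-2 and task-0.
Key observation: task-3 had no path to completion before; after the abort of task-2 and task-0 ((1, 2) returned), step 3 is where it fits.
Why nothing smaller works — every single abort fails: task-3 alone leaves task-2 blocked (short on type-C units); task-2 alone leaves task-3 blocked (short on type-C units); task-6 alone leaves task-3 blocked (short on type-C units); task-0 alone leaves task-3 blocked (short on type-C units); task-1 alone leaves task-3 blocked (short on type-C units).
One survivor order: task-6, task-1, task-3. Walking it through (post-abort pool first):
  pool = (3, 3)
  task-6 needs (1, 1) <= (3, 3) -> finishes; pool += (3, 1) = (6, 4)
  task-1 needs (5, 2) <= (6, 4) -> finishes; pool += (2, 1) = (8, 5)
  task-3 needs (2, 5) <= (8, 5) -> finishes; pool += (0, 1) = (8, 6)


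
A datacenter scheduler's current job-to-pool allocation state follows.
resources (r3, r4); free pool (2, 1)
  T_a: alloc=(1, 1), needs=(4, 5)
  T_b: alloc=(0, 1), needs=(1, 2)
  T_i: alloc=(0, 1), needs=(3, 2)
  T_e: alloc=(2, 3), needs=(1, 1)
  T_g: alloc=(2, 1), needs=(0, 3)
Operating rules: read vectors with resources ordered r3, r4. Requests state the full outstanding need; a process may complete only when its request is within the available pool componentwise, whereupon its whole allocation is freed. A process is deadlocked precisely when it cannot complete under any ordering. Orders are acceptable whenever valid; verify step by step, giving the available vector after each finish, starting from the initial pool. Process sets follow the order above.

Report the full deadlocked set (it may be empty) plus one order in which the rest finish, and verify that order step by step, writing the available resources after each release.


No process is deadlocked.
Key observation: no deadlock: T_e fits now, and the freed resources carry the rest through.
A valid finishing order for the others: T_e, T_b, T_a, T_i, T_g. Step-by-step check:
  pool = (2, 1)
  T_e: need (1, 1) fits (2, 1); releases (2, 3), pool now (4, 4)
  T_b: need (1, 2) fits (4, 4); releases (0, 1), pool now (4, 5)
  T_a: need (4, 5) fits (4, 5); releases (1, 1), pool now (5, 6)
  T_i: need (3, 2) fits (5, 6); releases (0, 1), pool now (5, 7)
  T_g: need (0, 3) fits (5, 7); releases (2, 1), pool now (7, 8)


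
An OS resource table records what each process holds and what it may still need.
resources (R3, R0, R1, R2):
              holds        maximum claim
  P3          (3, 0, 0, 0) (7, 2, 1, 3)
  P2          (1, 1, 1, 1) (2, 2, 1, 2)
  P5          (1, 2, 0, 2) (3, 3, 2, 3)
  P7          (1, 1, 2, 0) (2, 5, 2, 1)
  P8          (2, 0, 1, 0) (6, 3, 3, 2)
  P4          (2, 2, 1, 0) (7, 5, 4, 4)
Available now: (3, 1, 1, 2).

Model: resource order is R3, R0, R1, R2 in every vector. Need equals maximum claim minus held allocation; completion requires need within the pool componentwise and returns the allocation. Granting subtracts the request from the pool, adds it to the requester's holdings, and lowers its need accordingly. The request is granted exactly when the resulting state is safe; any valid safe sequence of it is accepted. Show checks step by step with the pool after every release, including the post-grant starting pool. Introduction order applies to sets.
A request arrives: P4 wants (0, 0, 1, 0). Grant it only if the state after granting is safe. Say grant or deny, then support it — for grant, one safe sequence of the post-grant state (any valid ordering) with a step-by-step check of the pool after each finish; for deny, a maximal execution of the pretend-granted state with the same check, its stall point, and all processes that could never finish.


DENY — the pretend-granted state is unsafe.
Key observation: after P2, P3 the pool peaks at (7, 2, 1, 3), and each blocked process is short somewhere: P5 on R1; P7 on R0; P8 on R0, R1; P4 on R0, R1, R2.
After a pretend grant, a maximal execution: P2, P3 — then nothing else fits. Walking it through:
  pool = (3, 1, 0, 2)
  P2 needs (1, 1, 0, 1) <= (3, 1, 0, 2) -> finishes; pool += (1, 1, 1, 1) = (4, 2, 1, 3)
  P3 needs (4, 2, 1, 3) <= (4, 2, 1, 3) -> finishes; pool += (3, 0, 0, 0) = (7, 2, 1, 3)
  P5 still needs (2, 1, 2, 1) but only (7, 2, 1, 3) is free — short on R1
  P7 still needs (1, 4, 0, 1) but only (7, 2, 1, 3) is free — short on R0
  P8 still needs (4, 3, 2, 2) but only (7, 2, 1, 3) is free — short on R0 and R1
  P4 still needs (5, 3, 2, 4) but only (7, 2, 1, 3) is free — short on R0, R1 and R2
Processes that could never finish after the grant: P5, P7, P8 and P4.


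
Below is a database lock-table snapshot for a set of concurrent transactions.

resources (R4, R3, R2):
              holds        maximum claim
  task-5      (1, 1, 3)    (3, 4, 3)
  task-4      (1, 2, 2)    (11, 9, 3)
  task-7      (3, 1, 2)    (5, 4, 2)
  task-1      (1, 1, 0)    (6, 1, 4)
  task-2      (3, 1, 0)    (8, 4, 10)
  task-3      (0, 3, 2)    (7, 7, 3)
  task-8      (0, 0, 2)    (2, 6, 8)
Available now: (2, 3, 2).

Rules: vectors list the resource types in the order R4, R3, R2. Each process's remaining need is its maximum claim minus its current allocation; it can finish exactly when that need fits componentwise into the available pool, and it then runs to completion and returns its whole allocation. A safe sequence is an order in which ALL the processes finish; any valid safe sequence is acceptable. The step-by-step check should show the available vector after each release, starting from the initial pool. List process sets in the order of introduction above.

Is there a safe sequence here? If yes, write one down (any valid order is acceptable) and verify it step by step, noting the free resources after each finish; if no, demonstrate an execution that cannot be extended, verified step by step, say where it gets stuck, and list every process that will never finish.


SAFE — a valid safe sequence is task-7, task-1, task-5, task-8, task-3, task-2, task-4.
Key observation: the order's first zero-slack moment is task-7 ((2, 3, 0) needed, (2, 3, 2) free — a requested resource with nothing to spare).
Verifying each step:
  pool = (2, 3, 2)
  run task-7 (needs (2, 3, 0), free (2, 3, 2)); after release of (3, 1, 2) the pool is (5, 4, 4)
  run task-1 (needs (5, 0, 4), free (5, 4, 4)); after release of (1, 1, 0) the pool is (6, 5, 4)
  run task-5 (needs (2, 3, 0), free (6, 5, 4)); after release of (1, 1, 3) the pool is (7, 6, 7)
  run task-8 (needs (2, 6, 6), free (7, 6, 7)); after release of (0, 0, 2) the pool is (7, 6, 9)
  run task-3 (needs (7, 4, 1), free (7, 6, 9)); after release of (0, 3, 2) the pool is (7, 9, 11)
  run task-2 (needs (5, 3, 10), free (7, 9, 11)); after release of (3, 1, 0) the pool is (10, 10, 11)
  run task-4 (needs (10, 7, 1), free (10, 10, 11)); after release of (1, 2, 2) the pool is (11, 12, 13)


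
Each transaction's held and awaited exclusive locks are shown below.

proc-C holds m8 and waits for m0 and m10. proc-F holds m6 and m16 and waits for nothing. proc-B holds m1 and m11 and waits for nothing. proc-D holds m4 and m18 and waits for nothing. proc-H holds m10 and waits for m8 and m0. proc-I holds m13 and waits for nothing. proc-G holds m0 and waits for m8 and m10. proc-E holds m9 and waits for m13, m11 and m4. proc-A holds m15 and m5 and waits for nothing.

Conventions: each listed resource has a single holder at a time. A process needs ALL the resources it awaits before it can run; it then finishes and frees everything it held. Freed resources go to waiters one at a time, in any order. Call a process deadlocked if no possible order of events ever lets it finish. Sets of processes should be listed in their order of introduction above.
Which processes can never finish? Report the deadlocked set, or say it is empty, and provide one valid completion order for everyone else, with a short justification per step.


Deadlocked set: proc-C, proc-H and proc-G.
Key observation: the cycle proc-C -> proc-H -> proc-C can never break — each member waits on the next; proc-G is caught in further circular waits.
A valid finishing order for the others: proc-D, proc-F, proc-I, proc-A, proc-B, proc-E.
Verifying each step:
  proc-D: no waits; runs immediately, freeing m4 and m18
  proc-F: no waits; runs immediately, freeing m6 and m16
  proc-I: no waits; runs immediately, freeing m13
  proc-A: no waits; runs immediately, freeing m15 and m5
  proc-B: no waits; runs immediately, freeing m1 and m11
  run proc-E (all its waits — m13, m11 and m4 — are resolved); releases m9
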